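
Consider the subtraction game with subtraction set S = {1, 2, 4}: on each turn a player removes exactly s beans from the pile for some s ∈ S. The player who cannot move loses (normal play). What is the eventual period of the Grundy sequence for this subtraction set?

3

n :  0  1  2  3  4  5  6  7  8  9 10 11 12 13 14
G :  0  1  2  0  1  2  0  1  2  0  1  2  0  1  2
G(n+3) = G(n) holds for n = 0,…,3 (a full window of length max(S) = 4), so the sequence is purely periodic with period 3.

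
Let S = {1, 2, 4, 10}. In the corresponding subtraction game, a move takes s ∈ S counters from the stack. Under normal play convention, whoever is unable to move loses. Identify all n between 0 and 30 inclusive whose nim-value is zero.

G(0) = 0
G(1) = mex{0} = 1
G(2) = mex{1,0} = 2
G(3) = mex{2,1} = 0
G(4) = mex{0,2,0} = 1
G(5) = mex{1,0,1} = 2
G(6) = mex{2,1,2} = 0
G(7) = mex{0,2,0} = 1
G(8) = mex{1,0,1} = 2
G(9) = mex{2,1,2} = 0
G(10) = mex{0,2,0,0} = 1
G(11) = mex{1,0,1,1} = 2
G(12) = mex{2,1,2,2} = 0
G(13) = mex{0,2,0,0} = 1
G(14) = mex{1,0,1,1} = 2
G(15) = mex{2,1,2,2} = 0
G(16) = mex{0,2,0,0} = 1
G(17) = mex{1,0,1,1} = 2
G(18) = mex{2,1,2,2} = 0
G(19) = mex{0,2,0,0} = 1
G(20) = mex{1,0,1,1} = 2
G(21) = mex{2,1,2,2} = 0
G(22) = mex{0,2,0,0} = 1
G(23) = mex{1,0,1,1} = 2
G(24) = mex{2,1,2,2} = 0
G(25) = mex{0,2,0,0} = 1
G(26) = mex{1,0,1,1} = 2
G(27) = mex{2,1,2,2} = 0
G(28) = mex{0,2,0,0} = 1
G(29) = mex{1,0,1,1} = 2
G(30) = mex{2,1,2,2} = 0
P-positions are exactly the n with G(n) = 0.

0, 3, 6, 9, 12, 15, 18, 21, 24, 27, 30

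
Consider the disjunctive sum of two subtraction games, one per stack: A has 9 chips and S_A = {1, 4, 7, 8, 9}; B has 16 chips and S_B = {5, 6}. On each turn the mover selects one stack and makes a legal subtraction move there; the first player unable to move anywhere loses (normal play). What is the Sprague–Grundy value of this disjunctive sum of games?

3

Stack A, S = {1, 4, 7, 8, 9}:
G(0) = 0
G(1) = mex{0} = 1
G(2) = mex{1} = 0
G(3) = mex{0} = 1
G(4) = mex{1,0} = 2
G(5) = mex{2,1} = 0
G(6) = mex{0,0} = 1
G(7) = mex{1,1,0} = 2
G(8) = mex{2,2,1,0} = 3
G(9) = mex{3,0,0,1,0} = 2
G_A(9) = 2.
Stack B, S = {5, 6}:
G(0) = 0
G(1) = mex{} = 0
G(2) = mex{} = 0
G(3) = mex{} = 0
G(4) = mex{} = 0
G(5) = mex{0} = 1
G(6) = mex{0,0} = 1
G(7) = mex{0,0} = 1
G(8) = mex{0,0} = 1
G(9) = mex{0,0} = 1
G(10) = mex{1,0} = 2
G(11) = mex{1,1} = 0
G(12) = mex{1,1} = 0
G(13) = mex{1,1} = 0
G(14) = mex{1,1} = 0
G(15) = mex{2,1} = 0
G(16) = mex{0,2} = 1
G_B(16) = 1.
Combined Grundy value = 2 ⊕ 1 = 3.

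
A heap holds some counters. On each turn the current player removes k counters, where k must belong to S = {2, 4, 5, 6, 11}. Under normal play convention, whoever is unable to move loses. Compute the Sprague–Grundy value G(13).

2

n :  0  1  2  3  4  5  6  7  8  9 10 11 12 13
G :  0  0  1  1  2  2  3  3  0  0  1  1  2  2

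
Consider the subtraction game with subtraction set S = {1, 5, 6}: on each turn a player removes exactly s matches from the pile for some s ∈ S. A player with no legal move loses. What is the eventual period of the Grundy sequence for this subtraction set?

11

n :  0  1  2  3  4  5  6  7  8  9 10 11 12 13 14 15 16 17 18 19 20 21 22 23
G :  0  1  0  1  0  1  2  3  2  3  2  0  1  0  1  0  1  2  3  2  3  2  0  1
G(n+11) = G(n) holds for n = 0,…,5 (a full window of length max(S) = 6), so the sequence is purely periodic with period 11.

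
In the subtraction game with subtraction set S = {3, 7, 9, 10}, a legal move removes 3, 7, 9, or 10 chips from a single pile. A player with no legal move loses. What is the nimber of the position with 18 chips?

0

n :  0  1  2  3  4  5  6  7  8  9 10 11 12 13 14 15 16 17 18
G :  0  0  0  1  1  1  0  2  2  1  3  3  2  2  0  3  3  1  0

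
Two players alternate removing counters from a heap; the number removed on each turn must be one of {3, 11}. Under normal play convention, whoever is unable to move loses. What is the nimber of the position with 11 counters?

1

G(0) = 0
G(1) = mex{} = 0
G(2) = mex{} = 0
G(3) = mex{0} = 1
G(4) = mex{0} = 1
G(5) = mex{0} = 1
G(6) = mex{1} = 0
G(7) = mex{1} = 0
G(8) = mex{1} = 0
G(9) = mex{0} = 1
G(10) = mex{0} = 1
G(11) = mex{0,0} = 1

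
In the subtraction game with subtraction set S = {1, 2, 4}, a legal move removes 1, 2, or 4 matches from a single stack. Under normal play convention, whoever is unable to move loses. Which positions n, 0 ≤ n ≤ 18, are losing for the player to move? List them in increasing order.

0, 3, 6, 9, 12, 15, 18

G(0) = 0
G(1) = mex{0} = 1
G(2) = mex{1,0} = 2
G(3) = mex{2,1} = 0
G(4) = mex{0,2,0} = 1
G(5) = mex{1,0,1} = 2
G(6) = mex{2,1,2} = 0
G(7) = mex{0,2,0} = 1
G(8) = mex{1,0,1} = 2
G(9) = mex{2,1,2} = 0
G(10) = mex{0,2,0} = 1
G(11) = mex{1,0,1} = 2
G(12) = mex{2,1,2} = 0
G(13) = mex{0,2,0} = 1
G(14) = mex{1,0,1} = 2
G(15) = mex{2,1,2} = 0
G(16) = mex{0,2,0} = 1
G(17) = mex{1,0,1} = 2
G(18) = mex{2,1,2} = 0
P-positions are exactly the n with G(n) = 0.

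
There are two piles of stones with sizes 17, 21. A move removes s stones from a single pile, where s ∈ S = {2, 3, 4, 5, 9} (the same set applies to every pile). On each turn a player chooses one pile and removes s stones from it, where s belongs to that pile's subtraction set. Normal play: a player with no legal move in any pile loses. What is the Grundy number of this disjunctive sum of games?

All piles use S = {2, 3, 4, 5, 9}:
n :  0  1  2  3  4  5  6  7  8  9 10 11 12 13 14 15 16 17 18 19 20 21
G :  0  0  1  1  2  2  3  0  0  1  1  2  2  3  0  0  1  1  2  2  3  0
Pile A: G(17) = 1.
Pile B: G(21) = 0.
Combined Grundy value = 1 ⊕ 0 = 1.

1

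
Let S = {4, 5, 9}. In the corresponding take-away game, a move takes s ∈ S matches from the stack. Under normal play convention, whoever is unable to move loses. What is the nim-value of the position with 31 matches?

n :  0  1  2  3  4  5  6  7  8  9 10 11 12 13 14 15 16 17 18 19 20 21 22 23 24 25 26 27 28 29 30 31
G :  0  0  0  0  1  1  1  1  2  2  2  2  3  0  0  0  0  1  1  1  1  2  2  2  2  3  0  0  0  0  1  1

1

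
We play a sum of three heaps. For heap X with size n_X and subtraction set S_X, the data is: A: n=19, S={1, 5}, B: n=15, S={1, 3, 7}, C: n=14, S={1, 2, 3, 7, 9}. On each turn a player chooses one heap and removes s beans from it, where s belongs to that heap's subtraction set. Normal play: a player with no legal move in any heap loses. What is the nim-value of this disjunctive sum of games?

2

Heap A, S = {1, 5}:
G(0) = 0
G(1) = mex{0} = 1
G(2) = mex{1} = 0
G(3) = mex{0} = 1
G(4) = mex{1} = 0
G(5) = mex{0,0} = 1
G(6) = mex{1,1} = 0
G(7) = mex{0,0} = 1
G(8) = mex{1,1} = 0
G(9) = mex{0,0} = 1
G(10) = mex{1,1} = 0
G(11) = mex{0,0} = 1
G(12) = mex{1,1} = 0
G(13) = mex{0,0} = 1
G(14) = mex{1,1} = 0
G(15) = mex{0,0} = 1
G(16) = mex{1,1} = 0
G(17) = mex{0,0} = 1
G(18) = mex{1,1} = 0
G(19) = mex{0,0} = 1
G_A(19) = 1.
Heap B, S = {1, 3, 7}:
G(0) = 0
G(1) = mex{0} = 1
G(2) = mex{1} = 0
G(3) = mex{0,0} = 1
G(4) = mex{1,1} = 0
G(5) = mex{0,0} = 1
G(6) = mex{1,1} = 0
G(7) = mex{0,0,0} = 1
G(8) = mex{1,1,1} = 0
G(9) = mex{0,0,0} = 1
G(10) = mex{1,1,1} = 0
G(11) = mex{0,0,0} = 1
G(12) = mex{1,1,1} = 0
G(13) = mex{0,0,0} = 1
G(14) = mex{1,1,1} = 0
G(15) = mex{0,0,0} = 1
G_B(15) = 1.
Heap C, S = {1, 2, 3, 7, 9}:
n :  0  1  2  3  4  5  6  7  8  9 10 11 12 13 14
G :  0  1  2  3  0  1  2  3  0  1  2  3  0  1  2
G_C(14) = 2.
Combined Grundy value = 1 ⊕ 1 ⊕ 2 = 2.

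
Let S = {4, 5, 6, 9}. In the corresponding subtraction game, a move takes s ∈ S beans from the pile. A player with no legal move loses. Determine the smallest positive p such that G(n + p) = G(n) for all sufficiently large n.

G(0) = 0
G(1) = mex{} = 0
G(2) = mex{} = 0
G(3) = mex{} = 0
G(4) = mex{0} = 1
G(5) = mex{0,0} = 1
G(6) = mex{0,0,0} = 1
G(7) = mex{0,0,0} = 1
G(8) = mex{1,0,0} = 2
G(9) = mex{1,1,0,0} = 2
G(10) = mex{1,1,1,0} = 2
G(11) = mex{1,1,1,0} = 2
G(12) = mex{2,1,1,0} = 3
G(13) = mex{2,2,1,1} = 0
G(14) = mex{2,2,2,1} = 0
G(15) = mex{2,2,2,1} = 0
G(16) = mex{3,2,2,1} = 0
G(17) = mex{0,3,2,2} = 1
G(18) = mex{0,0,3,2} = 1
G(19) = mex{0,0,0,2} = 1
G(20) = mex{0,0,0,2} = 1
G(21) = mex{1,0,0,3} = 2
G(22) = mex{1,1,0,0} = 2
G(23) = mex{1,1,1,0} = 2
G(24) = mex{1,1,1,0} = 2
G(25) = mex{2,1,1,0} = 3
G(26) = mex{2,2,1,1} = 0
G(27) = mex{2,2,2,1} = 0
G(n+13) = G(n) holds for n = 0,…,8 (a full window of length max(S) = 9), so the sequence is purely periodic with period 13.

13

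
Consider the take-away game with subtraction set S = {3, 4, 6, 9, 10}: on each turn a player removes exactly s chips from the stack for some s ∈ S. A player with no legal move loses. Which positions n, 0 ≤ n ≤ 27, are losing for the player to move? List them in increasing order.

0, 1, 2, 13, 14, 15, 26, 27

G(0) = 0
G(1) = mex{} = 0
G(2) = mex{} = 0
G(3) = mex{0} = 1
G(4) = mex{0,0} = 1
G(5) = mex{0,0} = 1
G(6) = mex{1,0,0} = 2
G(7) = mex{1,1,0} = 2
G(8) = mex{1,1,0} = 2
G(9) = mex{2,1,1,0} = 3
G(10) = mex{2,2,1,0,0} = 3
G(11) = mex{2,2,1,0,0} = 3
G(12) = mex{3,2,2,1,0} = 4
G(13) = mex{3,3,2,1,1} = 0
G(14) = mex{3,3,2,1,1} = 0
G(15) = mex{4,3,3,2,1} = 0
G(16) = mex{0,4,3,2,2} = 1
G(17) = mex{0,0,3,2,2} = 1
G(18) = mex{0,0,4,3,2} = 1
G(19) = mex{1,0,0,3,3} = 2
G(20) = mex{1,1,0,3,3} = 2
G(21) = mex{1,1,0,4,3} = 2
G(22) = mex{2,1,1,0,4} = 3
G(23) = mex{2,2,1,0,0} = 3
G(24) = mex{2,2,1,0,0} = 3
G(25) = mex{3,2,2,1,0} = 4
G(26) = mex{3,3,2,1,1} = 0
G(27) = mex{3,3,2,1,1} = 0
P-positions are exactly the n with G(n) = 0.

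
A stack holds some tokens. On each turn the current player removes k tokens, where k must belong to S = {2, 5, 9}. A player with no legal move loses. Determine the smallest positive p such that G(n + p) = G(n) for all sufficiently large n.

G(0) = 0
G(1) = mex{} = 0
G(2) = mex{0} = 1
G(3) = mex{0} = 1
G(4) = mex{1} = 0
G(5) = mex{1,0} = 2
G(6) = mex{0,0} = 1
G(7) = mex{2,1} = 0
G(8) = mex{1,1} = 0
G(9) = mex{0,0,0} = 1
G(10) = mex{0,2,0} = 1
G(11) = mex{1,1,1} = 0
G(12) = mex{1,0,1} = 2
G(13) = mex{0,0,0} = 1
G(14) = mex{2,1,2} = 0
G(15) = mex{1,1,1} = 0
G(16) = mex{0,0,0} = 1
G(17) = mex{0,2,0} = 1
G(n+7) = G(n) holds for n = 0,…,8 (a full window of length max(S) = 9), so the sequence is purely periodic with period 7.

7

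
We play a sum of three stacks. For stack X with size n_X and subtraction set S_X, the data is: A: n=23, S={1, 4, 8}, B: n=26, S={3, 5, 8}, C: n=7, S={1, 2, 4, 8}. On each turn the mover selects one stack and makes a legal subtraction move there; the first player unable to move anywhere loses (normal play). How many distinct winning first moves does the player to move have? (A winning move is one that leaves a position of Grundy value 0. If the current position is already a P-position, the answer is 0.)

2

Stack A, S = {1, 4, 8}:
G(0) = 0
G(1) = mex{0} = 1
G(2) = mex{1} = 0
G(3) = mex{0} = 1
G(4) = mex{1,0} = 2
G(5) = mex{2,1} = 0
G(6) = mex{0,0} = 1
G(7) = mex{1,1} = 0
G(8) = mex{0,2,0} = 1
G(9) = mex{1,0,1} = 2
G(10) = mex{2,1,0} = 3
G(11) = mex{3,0,1} = 2
G(12) = mex{2,1,2} = 0
G(13) = mex{0,2,0} = 1
G(14) = mex{1,3,1} = 0
G(15) = mex{0,2,0} = 1
G(16) = mex{1,0,1} = 2
G(17) = mex{2,1,2} = 0
G(18) = mex{0,0,3} = 1
G(19) = mex{1,1,2} = 0
G(20) = mex{0,2,0} = 1
G(21) = mex{1,0,1} = 2
G(22) = mex{2,1,0} = 3
G(23) = mex{3,0,1} = 2
G_A(23) = 2.
Stack B, S = {3, 5, 8}:
G(0) = 0
G(1) = mex{} = 0
G(2) = mex{} = 0
G(3) = mex{0} = 1
G(4) = mex{0} = 1
G(5) = mex{0,0} = 1
G(6) = mex{1,0} = 2
G(7) = mex{1,0} = 2
G(8) = mex{1,1,0} = 2
G(9) = mex{2,1,0} = 3
G(10) = mex{2,1,0} = 3
G(11) = mex{2,2,1} = 0
G(12) = mex{3,2,1} = 0
G(13) = mex{3,2,1} = 0
G(14) = mex{0,3,2} = 1
G(15) = mex{0,3,2} = 1
G(16) = mex{0,0,2} = 1
G(17) = mex{1,0,3} = 2
G(18) = mex{1,0,3} = 2
G(19) = mex{1,1,0} = 2
G(20) = mex{2,1,0} = 3
G(21) = mex{2,1,0} = 3
G(22) = mex{2,2,1} = 0
G(23) = mex{3,2,1} = 0
G(24) = mex{3,2,1} = 0
G(25) = mex{0,3,2} = 1
G(26) = mex{0,3,2} = 1
G_B(26) = 1.
Stack C, S = {1, 2, 4, 8}:
G(0) = 0
G(1) = mex{0} = 1
G(2) = mex{1,0} = 2
G(3) = mex{2,1} = 0
G(4) = mex{0,2,0} = 1
G(5) = mex{1,0,1} = 2
G(6) = mex{2,1,2} = 0
G(7) = mex{0,2,0} = 1
G_C(7) = 1.
Combined Grundy value = 2 ⊕ 1 ⊕ 1 = 2.
A winning move leaves total XOR = 0, i.e. changes one component's Grundy value g to g ⊕ X where X is the current total.
Stack A: need g' = 2⊕2 = 0. Options: 23−1→G=3, 23−4→G=0, 23−8→G=1. Hits: 1.
Stack B: need g' = 1⊕2 = 3. Options: 26−3→G=0, 26−5→G=3, 26−8→G=2. Hits: 1.
Stack C: need g' = 1⊕2 = 3. Options: 7−1→G=0, 7−2→G=2, 7−4→G=0. Hits: 0.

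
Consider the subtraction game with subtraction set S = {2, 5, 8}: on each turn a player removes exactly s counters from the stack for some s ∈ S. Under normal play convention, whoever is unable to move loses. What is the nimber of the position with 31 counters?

0

G(0) = 0
G(1) = mex{} = 0
G(2) = mex{0} = 1
G(3) = mex{0} = 1
G(4) = mex{1} = 0
G(5) = mex{1,0} = 2
G(6) = mex{0,0} = 1
G(7) = mex{2,1} = 0
G(8) = mex{1,1,0} = 2
G(9) = mex{0,0,0} = 1
G(10) = mex{2,2,1} = 0
G(11) = mex{1,1,1} = 0
G(12) = mex{0,0,0} = 1
G(13) = mex{0,2,2} = 1
G(14) = mex{1,1,1} = 0
G(15) = mex{1,0,0} = 2
G(16) = mex{0,0,2} = 1
G(17) = mex{2,1,1} = 0
G(18) = mex{1,1,0} = 2
G(19) = mex{0,0,0} = 1
G(20) = mex{2,2,1} = 0
G(21) = mex{1,1,1} = 0
G(22) = mex{0,0,0} = 1
G(23) = mex{0,2,2} = 1
G(24) = mex{1,1,1} = 0
G(25) = mex{1,0,0} = 2
G(26) = mex{0,0,2} = 1
G(27) = mex{2,1,1} = 0
G(28) = mex{1,1,0} = 2
G(29) = mex{0,0,0} = 1
G(30) = mex{2,2,1} = 0
G(31) = mex{1,1,1} = 0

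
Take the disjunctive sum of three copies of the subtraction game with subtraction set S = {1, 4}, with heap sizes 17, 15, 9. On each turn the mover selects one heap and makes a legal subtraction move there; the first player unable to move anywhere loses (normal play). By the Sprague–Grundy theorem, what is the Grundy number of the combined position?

All heaps use S = {1, 4}:
G(0) = 0
G(1) = mex{0} = 1
G(2) = mex{1} = 0
G(3) = mex{0} = 1
G(4) = mex{1,0} = 2
G(5) = mex{2,1} = 0
G(6) = mex{0,0} = 1
G(7) = mex{1,1} = 0
G(8) = mex{0,2} = 1
G(9) = mex{1,0} = 2
G(10) = mex{2,1} = 0
G(11) = mex{0,0} = 1
G(12) = mex{1,1} = 0
G(13) = mex{0,2} = 1
G(14) = mex{1,0} = 2
G(15) = mex{2,1} = 0
G(16) = mex{0,0} = 1
G(17) = mex{1,1} = 0
Heap A: G(17) = 0.
Heap B: G(15) = 0.
Heap C: G(9) = 2.
Combined Grundy value = 0 ⊕ 0 ⊕ 2 = 2.

2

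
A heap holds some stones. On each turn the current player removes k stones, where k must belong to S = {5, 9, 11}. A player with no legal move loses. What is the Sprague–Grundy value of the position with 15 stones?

3

G(0) = 0
G(1) = mex{} = 0
G(2) = mex{} = 0
G(3) = mex{} = 0
G(4) = mex{} = 0
G(5) = mex{0} = 1
G(6) = mex{0} = 1
G(7) = mex{0} = 1
G(8) = mex{0} = 1
G(9) = mex{0,0} = 1
G(10) = mex{1,0} = 2
G(11) = mex{1,0,0} = 2
G(12) = mex{1,0,0} = 2
G(13) = mex{1,0,0} = 2
G(14) = mex{1,1,0} = 2
G(15) = mex{2,1,0} = 3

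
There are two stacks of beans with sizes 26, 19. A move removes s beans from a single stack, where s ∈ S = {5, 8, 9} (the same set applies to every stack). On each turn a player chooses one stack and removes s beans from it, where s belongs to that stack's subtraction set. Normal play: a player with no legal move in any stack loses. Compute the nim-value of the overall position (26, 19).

3

All stacks use S = {5, 8, 9}:
n :  0  1  2  3  4  5  6  7  8  9 10 11 12 13 14 15 16 17 18 19 20 21 22 23 24 25 26
G :  0  0  0  0  0  1  1  1  1  1  2  2  2  2  0  0  0  0  0  1  1  1  1  1  2  2  2
Stack A: G(26) = 2.
Stack B: G(19) = 1.
Combined Grundy value = 2 ⊕ 1 = 3.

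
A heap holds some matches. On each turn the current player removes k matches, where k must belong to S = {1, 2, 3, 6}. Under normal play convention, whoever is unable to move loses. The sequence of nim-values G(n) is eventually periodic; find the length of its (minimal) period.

4

n :  0  1  2  3  4  5  6  7  8  9 10 11 12 13 14
G :  0  1  2  3  0  1  2  3  0  1  2  3  0  1  2
G(n+4) = G(n) holds for n = 0,…,5 (a full window of length max(S) = 6), so the sequence is purely periodic with period 4.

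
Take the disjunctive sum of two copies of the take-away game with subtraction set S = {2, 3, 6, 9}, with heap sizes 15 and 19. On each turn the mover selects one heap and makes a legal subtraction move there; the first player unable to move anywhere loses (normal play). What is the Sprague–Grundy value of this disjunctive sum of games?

All heaps use S = {2, 3, 6, 9}:
G(0) = 0
G(1) = mex{} = 0
G(2) = mex{0} = 1
G(3) = mex{0,0} = 1
G(4) = mex{1,0} = 2
G(5) = mex{1,1} = 0
G(6) = mex{2,1,0} = 3
G(7) = mex{0,2,0} = 1
G(8) = mex{3,0,1} = 2
G(9) = mex{1,3,1,0} = 2
G(10) = mex{2,1,2,0} = 3
G(11) = mex{2,2,0,1} = 3
G(12) = mex{3,2,3,1} = 0
G(13) = mex{3,3,1,2} = 0
G(14) = mex{0,3,2,0} = 1
G(15) = mex{0,0,2,3} = 1
G(16) = mex{1,0,3,1} = 2
G(17) = mex{1,1,3,2} = 0
G(18) = mex{2,1,0,2} = 3
G(19) = mex{0,2,0,3} = 1
Heap A: G(15) = 1.
Heap B: G(19) = 1.
Combined Grundy value = 1 ⊕ 1 = 0.

0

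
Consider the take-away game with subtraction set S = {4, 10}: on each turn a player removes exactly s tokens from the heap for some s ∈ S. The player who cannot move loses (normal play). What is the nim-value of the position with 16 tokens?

n :  0  1  2  3  4  5  6  7  8  9 10 11 12 13 14 15 16
G :  0  0  0  0  1  1  1  1  0  0  2  2  1  1  0  0  0

0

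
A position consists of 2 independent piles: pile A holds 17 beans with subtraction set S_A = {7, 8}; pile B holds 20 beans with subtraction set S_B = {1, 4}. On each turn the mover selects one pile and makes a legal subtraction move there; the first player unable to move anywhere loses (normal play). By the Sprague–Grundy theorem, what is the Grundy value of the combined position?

0

Pile A, S = {7, 8}:
n :  0  1  2  3  4  5  6  7  8  9 10 11 12 13 14 15 16 17
G :  0  0  0  0  0  0  0  1  1  1  1  1  1  1  2  0  0  0
G_A(17) = 0.
Pile B, S = {1, 4}:
n :  0  1  2  3  4  5  6  7  8  9 10 11 12 13 14 15 16 17 18 19 20
G :  0  1  0  1  2  0  1  0  1  2  0  1  0  1  2  0  1  0  1  2  0
G_B(20) = 0.
Combined Grundy value = 0 ⊕ 0 = 0.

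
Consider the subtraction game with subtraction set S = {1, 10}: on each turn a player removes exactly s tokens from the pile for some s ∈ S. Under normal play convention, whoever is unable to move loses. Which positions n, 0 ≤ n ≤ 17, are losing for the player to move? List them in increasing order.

0, 2, 4, 6, 8, 11, 13, 15, 17

n :  0  1  2  3  4  5  6  7  8  9 10 11 12 13 14 15 16 17
G :  0  1  0  1  0  1  0  1  0  1  2  0  1  0  1  0  1  0
P-positions are exactly the n with G(n) = 0.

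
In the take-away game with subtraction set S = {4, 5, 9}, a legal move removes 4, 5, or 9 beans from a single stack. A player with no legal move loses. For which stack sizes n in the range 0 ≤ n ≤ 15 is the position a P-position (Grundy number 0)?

0, 1, 2, 3, 13, 14, 15

n :  0  1  2  3  4  5  6  7  8  9 10 11 12 13 14 15
G :  0  0  0  0  1  1  1  1  2  2  2  2  3  0  0  0
P-positions are exactly the n with G(n) = 0.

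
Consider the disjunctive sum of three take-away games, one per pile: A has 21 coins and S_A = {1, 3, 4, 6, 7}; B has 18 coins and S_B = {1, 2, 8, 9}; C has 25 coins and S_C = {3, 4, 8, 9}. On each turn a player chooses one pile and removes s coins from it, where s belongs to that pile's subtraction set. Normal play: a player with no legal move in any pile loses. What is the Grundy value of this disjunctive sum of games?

Pile A, S = {1, 3, 4, 6, 7}:
G(0) = 0
G(1) = mex{0} = 1
G(2) = mex{1} = 0
G(3) = mex{0,0} = 1
G(4) = mex{1,1,0} = 2
G(5) = mex{2,0,1} = 3
G(6) = mex{3,1,0,0} = 2
G(7) = mex{2,2,1,1,0} = 3
G(8) = mex{3,3,2,0,1} = 4
G(9) = mex{4,2,3,1,0} = 5
G(10) = mex{5,3,2,2,1} = 0
G(11) = mex{0,4,3,3,2} = 1
G(12) = mex{1,5,4,2,3} = 0
G(13) = mex{0,0,5,3,2} = 1
G(14) = mex{1,1,0,4,3} = 2
G(15) = mex{2,0,1,5,4} = 3
G(16) = mex{3,1,0,0,5} = 2
G(17) = mex{2,2,1,1,0} = 3
G(18) = mex{3,3,2,0,1} = 4
G(19) = mex{4,2,3,1,0} = 5
G(20) = mex{5,3,2,2,1} = 0
G(21) = mex{0,4,3,3,2} = 1
G_A(21) = 1.
Pile B, S = {1, 2, 8, 9}:
n :  0  1  2  3  4  5  6  7  8  9 10 11 12 13 14 15 16 17 18
G :  0  1  2  0  1  2  0  1  2  3  0  1  2  0  1  2  0  1  2
G_B(18) = 2.
Pile C, S = {3, 4, 8, 9}:
n :  0  1  2  3  4  5  6  7  8  9 10 11 12 13 14 15 16 17 18 19 20 21 22 23 24 25
G :  0  0  0  1  1  1  2  0  2  3  1  3  0  0  0  1  1  1  2  0  2  3  1  3  0  0
G_C(25) = 0.
Combined Grundy value = 1 ⊕ 2 ⊕ 0 = 3.

3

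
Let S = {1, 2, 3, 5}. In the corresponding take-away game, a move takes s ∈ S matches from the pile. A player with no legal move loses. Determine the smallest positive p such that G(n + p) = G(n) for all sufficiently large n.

n :  0  1  2  3  4  5  6  7  8  9 10 11 12 13 14
G :  0  1  2  3  0  1  2  3  0  1  2  3  0  1  2
G(n+4) = G(n) holds for n = 0,…,4 (a full window of length max(S) = 5), so the sequence is purely periodic with period 4.

4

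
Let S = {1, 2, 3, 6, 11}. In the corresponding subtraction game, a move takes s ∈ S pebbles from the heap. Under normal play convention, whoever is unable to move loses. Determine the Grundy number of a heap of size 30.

n :  0  1  2  3  4  5  6  7  8  9 10 11 12 13 14 15 16 17 18 19 20 21 22 23 24 25 26 27 28 29 30
G :  0  1  2  3  0  1  2  3  0  1  2  3  0  1  2  3  0  1  2  3  0  1  2  3  0  1  2  3  0  1  2

2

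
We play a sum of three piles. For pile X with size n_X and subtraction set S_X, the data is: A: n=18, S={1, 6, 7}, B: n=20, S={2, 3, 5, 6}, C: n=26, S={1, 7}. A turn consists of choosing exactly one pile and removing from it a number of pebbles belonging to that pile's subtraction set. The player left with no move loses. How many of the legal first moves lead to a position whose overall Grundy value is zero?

Pile A, S = {1, 6, 7}:
n :  0  1  2  3  4  5  6  7  8  9 10 11 12 13 14 15 16 17 18
G :  0  1  0  1  0  1  2  3  2  3  2  3  0  1  0  1  0  1  2
G_A(18) = 2.
Pile B, S = {2, 3, 5, 6}:
G(0) = 0
G(1) = mex{} = 0
G(2) = mex{0} = 1
G(3) = mex{0,0} = 1
G(4) = mex{1,0} = 2
G(5) = mex{1,1,0} = 2
G(6) = mex{2,1,0,0} = 3
G(7) = mex{2,2,1,0} = 3
G(8) = mex{3,2,1,1} = 0
G(9) = mex{3,3,2,1} = 0
G(10) = mex{0,3,2,2} = 1
G(11) = mex{0,0,3,2} = 1
G(12) = mex{1,0,3,3} = 2
G(13) = mex{1,1,0,3} = 2
G(14) = mex{2,1,0,0} = 3
G(15) = mex{2,2,1,0} = 3
G(16) = mex{3,2,1,1} = 0
G(17) = mex{3,3,2,1} = 0
G(18) = mex{0,3,2,2} = 1
G(19) = mex{0,0,3,2} = 1
G(20) = mex{1,0,3,3} = 2
G_B(20) = 2.
Pile C, S = {1, 7}:
G(0) = 0
G(1) = mex{0} = 1
G(2) = mex{1} = 0
G(3) = mex{0} = 1
G(4) = mex{1} = 0
G(5) = mex{0} = 1
G(6) = mex{1} = 0
G(7) = mex{0,0} = 1
G(8) = mex{1,1} = 0
G(9) = mex{0,0} = 1
G(10) = mex{1,1} = 0
G(11) = mex{0,0} = 1
G(12) = mex{1,1} = 0
G(13) = mex{0,0} = 1
G(14) = mex{1,1} = 0
G(15) = mex{0,0} = 1
G(16) = mex{1,1} = 0
G(17) = mex{0,0} = 1
G(18) = mex{1,1} = 0
G(19) = mex{0,0} = 1
G(20) = mex{1,1} = 0
G(21) = mex{0,0} = 1
G(22) = mex{1,1} = 0
G(23) = mex{0,0} = 1
G(24) = mex{1,1} = 0
G(25) = mex{0,0} = 1
G(26) = mex{1,1} = 0
G_C(26) = 0.
Combined Grundy value = 2 ⊕ 2 ⊕ 0 = 0.
A winning move leaves total XOR = 0, i.e. changes one component's Grundy value g to g ⊕ X where X is the current total.
Pile A: target g' = 2⊕0 = 2, but every legal move changes the Grundy value (mex property), so 0 moves.
Pile B: target g' = 2⊕0 = 2, but every legal move changes the Grundy value (mex property), so 0 moves.
Pile C: target g' = 0⊕0 = 0, but every legal move changes the Grundy value (mex property), so 0 moves.

0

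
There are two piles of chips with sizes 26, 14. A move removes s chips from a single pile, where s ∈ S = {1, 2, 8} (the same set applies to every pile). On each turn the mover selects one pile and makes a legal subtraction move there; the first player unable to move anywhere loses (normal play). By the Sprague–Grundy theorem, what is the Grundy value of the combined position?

All piles use S = {1, 2, 8}:
G(0) = 0
G(1) = mex{0} = 1
G(2) = mex{1,0} = 2
G(3) = mex{2,1} = 0
G(4) = mex{0,2} = 1
G(5) = mex{1,0} = 2
G(6) = mex{2,1} = 0
G(7) = mex{0,2} = 1
G(8) = mex{1,0,0} = 2
G(9) = mex{2,1,1} = 0
G(10) = mex{0,2,2} = 1
G(11) = mex{1,0,0} = 2
G(12) = mex{2,1,1} = 0
G(13) = mex{0,2,2} = 1
G(14) = mex{1,0,0} = 2
G(15) = mex{2,1,1} = 0
G(16) = mex{0,2,2} = 1
G(17) = mex{1,0,0} = 2
G(18) = mex{2,1,1} = 0
G(19) = mex{0,2,2} = 1
G(20) = mex{1,0,0} = 2
G(21) = mex{2,1,1} = 0
G(22) = mex{0,2,2} = 1
G(23) = mex{1,0,0} = 2
G(24) = mex{2,1,1} = 0
G(25) = mex{0,2,2} = 1
G(26) = mex{1,0,0} = 2
Pile A: G(26) = 2.
Pile B: G(14) = 2.
Combined Grundy value = 2 ⊕ 2 = 0.

0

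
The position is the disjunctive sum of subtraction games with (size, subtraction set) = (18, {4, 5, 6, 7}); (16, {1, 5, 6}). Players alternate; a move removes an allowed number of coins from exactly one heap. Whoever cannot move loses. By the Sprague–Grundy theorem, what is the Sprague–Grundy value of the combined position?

Heap A, S = {4, 5, 6, 7}:
G(0) = 0
G(1) = mex{} = 0
G(2) = mex{} = 0
G(3) = mex{} = 0
G(4) = mex{0} = 1
G(5) = mex{0,0} = 1
G(6) = mex{0,0,0} = 1
G(7) = mex{0,0,0,0} = 1
G(8) = mex{1,0,0,0} = 2
G(9) = mex{1,1,0,0} = 2
G(10) = mex{1,1,1,0} = 2
G(11) = mex{1,1,1,1} = 0
G(12) = mex{2,1,1,1} = 0
G(13) = mex{2,2,1,1} = 0
G(14) = mex{2,2,2,1} = 0
G(15) = mex{0,2,2,2} = 1
G(16) = mex{0,0,2,2} = 1
G(17) = mex{0,0,0,2} = 1
G(18) = mex{0,0,0,0} = 1
G_A(18) = 1.
Heap B, S = {1, 5, 6}:
n :  0  1  2  3  4  5  6  7  8  9 10 11 12 13 14 15 16
G :  0  1  0  1  0  1  2  3  2  3  2  0  1  0  1  0  1
G_B(16) = 1.
Combined Grundy value = 1 ⊕ 1 = 0.

0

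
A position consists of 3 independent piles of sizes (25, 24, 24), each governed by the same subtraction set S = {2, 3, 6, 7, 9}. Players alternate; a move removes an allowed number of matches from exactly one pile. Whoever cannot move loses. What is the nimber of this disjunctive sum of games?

5

All piles use S = {2, 3, 6, 7, 9}:
G(0) = 0
G(1) = mex{} = 0
G(2) = mex{0} = 1
G(3) = mex{0,0} = 1
G(4) = mex{1,0} = 2
G(5) = mex{1,1} = 0
G(6) = mex{2,1,0} = 3
G(7) = mex{0,2,0,0} = 1
G(8) = mex{3,0,1,0} = 2
G(9) = mex{1,3,1,1,0} = 2
G(10) = mex{2,1,2,1,0} = 3
G(11) = mex{2,2,0,2,1} = 3
G(12) = mex{3,2,3,0,1} = 4
G(13) = mex{3,3,1,3,2} = 0
G(14) = mex{4,3,2,1,0} = 5
G(15) = mex{0,4,2,2,3} = 1
G(16) = mex{5,0,3,2,1} = 4
G(17) = mex{1,5,3,3,2} = 0
G(18) = mex{4,1,4,3,2} = 0
G(19) = mex{0,4,0,4,3} = 1
G(20) = mex{0,0,5,0,3} = 1
G(21) = mex{1,0,1,5,4} = 2
G(22) = mex{1,1,4,1,0} = 2
G(23) = mex{2,1,0,4,5} = 3
G(24) = mex{2,2,0,0,1} = 3
G(25) = mex{3,2,1,0,4} = 5
Pile A: G(25) = 5.
Pile B: G(24) = 3.
Pile C: G(24) = 3.
Combined Grundy value = 5 ⊕ 3 ⊕ 3 = 5.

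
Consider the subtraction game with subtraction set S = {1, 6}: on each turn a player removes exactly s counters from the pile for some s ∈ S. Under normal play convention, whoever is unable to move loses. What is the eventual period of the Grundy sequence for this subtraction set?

7

G(0) = 0
G(1) = mex{0} = 1
G(2) = mex{1} = 0
G(3) = mex{0} = 1
G(4) = mex{1} = 0
G(5) = mex{0} = 1
G(6) = mex{1,0} = 2
G(7) = mex{2,1} = 0
G(8) = mex{0,0} = 1
G(9) = mex{1,1} = 0
G(10) = mex{0,0} = 1
G(11) = mex{1,1} = 0
G(12) = mex{0,2} = 1
G(13) = mex{1,0} = 2
G(14) = mex{2,1} = 0
G(15) = mex{0,0} = 1
G(n+7) = G(n) holds for n = 0,…,5 (a full window of length max(S) = 6), so the sequence is purely periodic with period 7.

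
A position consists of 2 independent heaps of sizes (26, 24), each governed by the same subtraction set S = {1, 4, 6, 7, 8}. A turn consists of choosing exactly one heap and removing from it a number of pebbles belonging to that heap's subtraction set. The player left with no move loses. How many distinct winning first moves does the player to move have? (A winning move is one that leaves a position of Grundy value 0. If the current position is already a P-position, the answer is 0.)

All heaps use S = {1, 4, 6, 7, 8}:
G(0) = 0
G(1) = mex{0} = 1
G(2) = mex{1} = 0
G(3) = mex{0} = 1
G(4) = mex{1,0} = 2
G(5) = mex{2,1} = 0
G(6) = mex{0,0,0} = 1
G(7) = mex{1,1,1,0} = 2
G(8) = mex{2,2,0,1,0} = 3
G(9) = mex{3,0,1,0,1} = 2
G(10) = mex{2,1,2,1,0} = 3
G(11) = mex{3,2,0,2,1} = 4
G(12) = mex{4,3,1,0,2} = 5
G(13) = mex{5,2,2,1,0} = 3
G(14) = mex{3,3,3,2,1} = 0
G(15) = mex{0,4,2,3,2} = 1
G(16) = mex{1,5,3,2,3} = 0
G(17) = mex{0,3,4,3,2} = 1
G(18) = mex{1,0,5,4,3} = 2
G(19) = mex{2,1,3,5,4} = 0
G(20) = mex{0,0,0,3,5} = 1
G(21) = mex{1,1,1,0,3} = 2
G(22) = mex{2,2,0,1,0} = 3
G(23) = mex{3,0,1,0,1} = 2
G(24) = mex{2,1,2,1,0} = 3
G(25) = mex{3,2,0,2,1} = 4
G(26) = mex{4,3,1,0,2} = 5
Heap A: G(26) = 5.
Heap B: G(24) = 3.
Combined Grundy value = 5 ⊕ 3 = 6.
A winning move leaves total XOR = 0, i.e. changes one component's Grundy value g to g ⊕ X where X is the current total.
Heap A: need g' = 5⊕6 = 3. Options: 26−1→G=4, 26−4→G=3, 26−6→G=1, 26−7→G=0, 26−8→G=2. Hits: 1.
Heap B: need g' = 3⊕6 = 5. Options: 24−1→G=2, 24−4→G=1, 24−6→G=2, 24−7→G=1, 24−8→G=0. Hits: 0.

1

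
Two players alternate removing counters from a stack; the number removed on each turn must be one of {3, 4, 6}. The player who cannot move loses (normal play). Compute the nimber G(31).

G(0) = 0
G(1) = mex{} = 0
G(2) = mex{} = 0
G(3) = mex{0} = 1
G(4) = mex{0,0} = 1
G(5) = mex{0,0} = 1
G(6) = mex{1,0,0} = 2
G(7) = mex{1,1,0} = 2
G(8) = mex{1,1,0} = 2
G(9) = mex{2,1,1} = 0
G(10) = mex{2,2,1} = 0
G(11) = mex{2,2,1} = 0
G(12) = mex{0,2,2} = 1
G(13) = mex{0,0,2} = 1
G(14) = mex{0,0,2} = 1
G(15) = mex{1,0,0} = 2
G(16) = mex{1,1,0} = 2
G(17) = mex{1,1,0} = 2
G(18) = mex{2,1,1} = 0
G(19) = mex{2,2,1} = 0
G(20) = mex{2,2,1} = 0
G(21) = mex{0,2,2} = 1
G(22) = mex{0,0,2} = 1
G(23) = mex{0,0,2} = 1
G(24) = mex{1,0,0} = 2
G(25) = mex{1,1,0} = 2
G(26) = mex{1,1,0} = 2
G(27) = mex{2,1,1} = 0
G(28) = mex{2,2,1} = 0
G(29) = mex{2,2,1} = 0
G(30) = mex{0,2,2} = 1
G(31) = mex{0,0,2} = 1

1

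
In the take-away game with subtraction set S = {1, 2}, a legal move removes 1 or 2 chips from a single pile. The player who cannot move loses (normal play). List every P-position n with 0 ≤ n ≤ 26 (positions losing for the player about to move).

n :  0  1  2  3  4  5  6  7  8  9 10 11 12 13 14 15 16 17 18 19 20 21 22 23 24 25 26
G :  0  1  2  0  1  2  0  1  2  0  1  2  0  1  2  0  1  2  0  1  2  0  1  2  0  1  2
P-positions are exactly the n with G(n) = 0.

0, 3, 6, 9, 12, 15, 18, 21, 24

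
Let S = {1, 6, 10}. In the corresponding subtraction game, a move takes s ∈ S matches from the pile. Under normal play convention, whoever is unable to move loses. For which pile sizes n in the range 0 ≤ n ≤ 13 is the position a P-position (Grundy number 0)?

n :  0  1  2  3  4  5  6  7  8  9 10 11 12 13
G :  0  1  0  1  0  1  2  0  1  0  1  0  1  2
P-positions are exactly the n with G(n) = 0.

0, 2, 4, 7, 9, 11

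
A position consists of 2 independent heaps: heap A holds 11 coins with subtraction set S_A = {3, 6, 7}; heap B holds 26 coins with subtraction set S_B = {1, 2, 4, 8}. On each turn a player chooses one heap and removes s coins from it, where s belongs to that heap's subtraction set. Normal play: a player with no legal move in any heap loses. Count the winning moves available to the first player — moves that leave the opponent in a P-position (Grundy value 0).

3

Heap A, S = {3, 6, 7}:
n :  0  1  2  3  4  5  6  7  8  9 10 11
G :  0  0  0  1  1  1  2  2  2  3  0  0
G_A(11) = 0.
Heap B, S = {1, 2, 4, 8}:
G(0) = 0
G(1) = mex{0} = 1
G(2) = mex{1,0} = 2
G(3) = mex{2,1} = 0
G(4) = mex{0,2,0} = 1
G(5) = mex{1,0,1} = 2
G(6) = mex{2,1,2} = 0
G(7) = mex{0,2,0} = 1
G(8) = mex{1,0,1,0} = 2
G(9) = mex{2,1,2,1} = 0
G(10) = mex{0,2,0,2} = 1
G(11) = mex{1,0,1,0} = 2
G(12) = mex{2,1,2,1} = 0
G(13) = mex{0,2,0,2} = 1
G(14) = mex{1,0,1,0} = 2
G(15) = mex{2,1,2,1} = 0
G(16) = mex{0,2,0,2} = 1
G(17) = mex{1,0,1,0} = 2
G(18) = mex{2,1,2,1} = 0
G(19) = mex{0,2,0,2} = 1
G(20) = mex{1,0,1,0} = 2
G(21) = mex{2,1,2,1} = 0
G(22) = mex{0,2,0,2} = 1
G(23) = mex{1,0,1,0} = 2
G(24) = mex{2,1,2,1} = 0
G(25) = mex{0,2,0,2} = 1
G(26) = mex{1,0,1,0} = 2
G_B(26) = 2.
Combined Grundy value = 0 ⊕ 2 = 2.
A winning move leaves total XOR = 0, i.e. changes one component's Grundy value g to g ⊕ X where X is the current total.
Heap A: need g' = 0⊕2 = 2. Options: 11−3→G=2, 11−6→G=1, 11−7→G=1. Hits: 1.
Heap B: need g' = 2⊕2 = 0. Options: 26−1→G=1, 26−2→G=0, 26−4→G=1, 26−8→G=0. Hits: 2.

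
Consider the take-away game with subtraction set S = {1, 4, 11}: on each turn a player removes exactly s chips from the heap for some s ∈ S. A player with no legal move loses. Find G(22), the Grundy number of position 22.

G(0) = 0
G(1) = mex{0} = 1
G(2) = mex{1} = 0
G(3) = mex{0} = 1
G(4) = mex{1,0} = 2
G(5) = mex{2,1} = 0
G(6) = mex{0,0} = 1
G(7) = mex{1,1} = 0
G(8) = mex{0,2} = 1
G(9) = mex{1,0} = 2
G(10) = mex{2,1} = 0
G(11) = mex{0,0,0} = 1
G(12) = mex{1,1,1} = 0
G(13) = mex{0,2,0} = 1
G(14) = mex{1,0,1} = 2
G(15) = mex{2,1,2} = 0
G(16) = mex{0,0,0} = 1
G(17) = mex{1,1,1} = 0
G(18) = mex{0,2,0} = 1
G(19) = mex{1,0,1} = 2
G(20) = mex{2,1,2} = 0
G(21) = mex{0,0,0} = 1
G(22) = mex{1,1,1} = 0

0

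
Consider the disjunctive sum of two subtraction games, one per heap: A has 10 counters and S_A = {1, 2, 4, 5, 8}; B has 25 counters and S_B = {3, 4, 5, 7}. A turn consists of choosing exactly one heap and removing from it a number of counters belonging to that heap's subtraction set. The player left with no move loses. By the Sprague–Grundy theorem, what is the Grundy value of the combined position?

0

Heap A, S = {1, 2, 4, 5, 8}:
G(0) = 0
G(1) = mex{0} = 1
G(2) = mex{1,0} = 2
G(3) = mex{2,1} = 0
G(4) = mex{0,2,0} = 1
G(5) = mex{1,0,1,0} = 2
G(6) = mex{2,1,2,1} = 0
G(7) = mex{0,2,0,2} = 1
G(8) = mex{1,0,1,0,0} = 2
G(9) = mex{2,1,2,1,1} = 0
G(10) = mex{0,2,0,2,2} = 1
G_A(10) = 1.
Heap B, S = {3, 4, 5, 7}:
n :  0  1  2  3  4  5  6  7  8  9 10 11 12 13 14 15 16 17 18 19 20 21 22 23 24 25
G :  0  0  0  1  1  1  2  2  2  3  0  0  0  1  1  1  2  2  2  3  0  0  0  1  1  1
G_B(25) = 1.
Combined Grundy value = 1 ⊕ 1 = 0.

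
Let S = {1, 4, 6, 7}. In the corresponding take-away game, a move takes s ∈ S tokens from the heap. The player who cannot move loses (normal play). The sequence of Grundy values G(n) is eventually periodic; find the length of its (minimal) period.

n :  0  1  2  3  4  5  6  7  8  9 10 11 12 13 14 15 16 17 18 19 20 21 22 23 24 25 26 27
G :  0  1  0  1  2  0  1  2  3  2  0  1  2  0  1  0  1  2  0  1  2  3  2  0  1  2  0  1
G(n+13) = G(n) holds for n = 0,…,6 (a full window of length max(S) = 7), so the sequence is purely periodic with period 13.

13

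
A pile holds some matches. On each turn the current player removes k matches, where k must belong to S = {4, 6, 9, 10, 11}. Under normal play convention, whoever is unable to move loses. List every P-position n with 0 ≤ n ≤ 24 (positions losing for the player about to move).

n :  0  1  2  3  4  5  6  7  8  9 10 11 12 13 14 15 16 17 18 19 20 21 22 23 24
G :  0  0  0  0  1  1  1  1  2  2  2  2  3  3  3  0  0  0  0  1  1  1  1  2  2
P-positions are exactly the n with G(n) = 0.

0, 1, 2, 3, 15, 16, 17, 18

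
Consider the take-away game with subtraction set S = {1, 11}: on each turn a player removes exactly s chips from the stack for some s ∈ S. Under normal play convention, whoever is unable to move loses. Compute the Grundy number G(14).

0

G(0) = 0
G(1) = mex{0} = 1
G(2) = mex{1} = 0
G(3) = mex{0} = 1
G(4) = mex{1} = 0
G(5) = mex{0} = 1
G(6) = mex{1} = 0
G(7) = mex{0} = 1
G(8) = mex{1} = 0
G(9) = mex{0} = 1
G(10) = mex{1} = 0
G(11) = mex{0,0} = 1
G(12) = mex{1,1} = 0
G(13) = mex{0,0} = 1
G(14) = mex{1,1} = 0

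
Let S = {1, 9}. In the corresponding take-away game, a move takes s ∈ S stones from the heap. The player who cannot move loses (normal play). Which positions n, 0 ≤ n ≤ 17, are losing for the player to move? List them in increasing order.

0, 2, 4, 6, 8, 10, 12, 14, 16

G(0) = 0
G(1) = mex{0} = 1
G(2) = mex{1} = 0
G(3) = mex{0} = 1
G(4) = mex{1} = 0
G(5) = mex{0} = 1
G(6) = mex{1} = 0
G(7) = mex{0} = 1
G(8) = mex{1} = 0
G(9) = mex{0,0} = 1
G(10) = mex{1,1} = 0
G(11) = mex{0,0} = 1
G(12) = mex{1,1} = 0
G(13) = mex{0,0} = 1
G(14) = mex{1,1} = 0
G(15) = mex{0,0} = 1
G(16) = mex{1,1} = 0
G(17) = mex{0,0} = 1
P-positions are exactly the n with G(n) = 0.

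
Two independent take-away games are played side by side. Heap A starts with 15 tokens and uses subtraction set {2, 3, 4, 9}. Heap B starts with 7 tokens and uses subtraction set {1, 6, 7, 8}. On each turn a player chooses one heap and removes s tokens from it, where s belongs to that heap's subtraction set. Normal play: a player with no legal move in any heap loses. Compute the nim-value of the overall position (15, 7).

2

Heap A, S = {2, 3, 4, 9}:
n :  0  1  2  3  4  5  6  7  8  9 10 11 12 13 14 15
G :  0  0  1  1  2  2  0  0  1  1  2  2  0  0  1  1
G_A(15) = 1.
Heap B, S = {1, 6, 7, 8}:
G(0) = 0
G(1) = mex{0} = 1
G(2) = mex{1} = 0
G(3) = mex{0} = 1
G(4) = mex{1} = 0
G(5) = mex{0} = 1
G(6) = mex{1,0} = 2
G(7) = mex{2,1,0} = 3
G_B(7) = 3.
Combined Grundy value = 1 ⊕ 3 = 2.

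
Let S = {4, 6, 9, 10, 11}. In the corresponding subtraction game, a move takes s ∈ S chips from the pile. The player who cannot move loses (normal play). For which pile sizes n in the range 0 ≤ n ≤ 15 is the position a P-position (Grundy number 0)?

0, 1, 2, 3, 15

G(0) = 0
G(1) = mex{} = 0
G(2) = mex{} = 0
G(3) = mex{} = 0
G(4) = mex{0} = 1
G(5) = mex{0} = 1
G(6) = mex{0,0} = 1
G(7) = mex{0,0} = 1
G(8) = mex{1,0} = 2
G(9) = mex{1,0,0} = 2
G(10) = mex{1,1,0,0} = 2
G(11) = mex{1,1,0,0,0} = 2
G(12) = mex{2,1,0,0,0} = 3
G(13) = mex{2,1,1,0,0} = 3
G(14) = mex{2,2,1,1,0} = 3
G(15) = mex{2,2,1,1,1} = 0
P-positions are exactly the n with G(n) = 0.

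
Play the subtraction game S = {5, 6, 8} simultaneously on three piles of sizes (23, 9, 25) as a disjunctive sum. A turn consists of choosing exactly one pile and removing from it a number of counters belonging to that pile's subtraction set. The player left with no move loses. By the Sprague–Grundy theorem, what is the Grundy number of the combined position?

All piles use S = {5, 6, 8}:
G(0) = 0
G(1) = mex{} = 0
G(2) = mex{} = 0
G(3) = mex{} = 0
G(4) = mex{} = 0
G(5) = mex{0} = 1
G(6) = mex{0,0} = 1
G(7) = mex{0,0} = 1
G(8) = mex{0,0,0} = 1
G(9) = mex{0,0,0} = 1
G(10) = mex{1,0,0} = 2
G(11) = mex{1,1,0} = 2
G(12) = mex{1,1,0} = 2
G(13) = mex{1,1,1} = 0
G(14) = mex{1,1,1} = 0
G(15) = mex{2,1,1} = 0
G(16) = mex{2,2,1} = 0
G(17) = mex{2,2,1} = 0
G(18) = mex{0,2,2} = 1
G(19) = mex{0,0,2} = 1
G(20) = mex{0,0,2} = 1
G(21) = mex{0,0,0} = 1
G(22) = mex{0,0,0} = 1
G(23) = mex{1,0,0} = 2
G(24) = mex{1,1,0} = 2
G(25) = mex{1,1,0} = 2
Pile A: G(23) = 2.
Pile B: G(9) = 1.
Pile C: G(25) = 2.
Combined Grundy value = 2 ⊕ 1 ⊕ 2 = 1.

1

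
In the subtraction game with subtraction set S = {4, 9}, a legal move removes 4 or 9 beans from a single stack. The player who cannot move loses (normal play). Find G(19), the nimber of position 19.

1

n :  0  1  2  3  4  5  6  7  8  9 10 11 12 13 14 15 16 17 18 19
G :  0  0  0  0  1  1  1  1  0  2  2  2  1  0  0  0  0  1  1  1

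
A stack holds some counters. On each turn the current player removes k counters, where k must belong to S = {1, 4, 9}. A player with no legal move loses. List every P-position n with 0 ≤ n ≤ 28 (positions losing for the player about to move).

n :  0  1  2  3  4  5  6  7  8  9 10 11 12 13 14 15 16 17 18 19 20 21 22 23 24 25 26 27 28
G :  0  1  0  1  2  0  1  0  1  2  0  1  0  1  2  0  1  0  1  2  0  1  0  1  2  0  1  0  1
P-positions are exactly the n with G(n) = 0.

0, 2, 5, 7, 10, 12, 15, 17, 20, 22, 25, 27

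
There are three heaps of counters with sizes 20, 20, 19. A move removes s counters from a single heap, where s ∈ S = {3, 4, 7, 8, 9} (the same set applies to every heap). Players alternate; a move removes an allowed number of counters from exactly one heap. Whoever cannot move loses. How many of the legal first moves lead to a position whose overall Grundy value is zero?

All heaps use S = {3, 4, 7, 8, 9}:
G(0) = 0
G(1) = mex{} = 0
G(2) = mex{} = 0
G(3) = mex{0} = 1
G(4) = mex{0,0} = 1
G(5) = mex{0,0} = 1
G(6) = mex{1,0} = 2
G(7) = mex{1,1,0} = 2
G(8) = mex{1,1,0,0} = 2
G(9) = mex{2,1,0,0,0} = 3
G(10) = mex{2,2,1,0,0} = 3
G(11) = mex{2,2,1,1,0} = 3
G(12) = mex{3,2,1,1,1} = 0
G(13) = mex{3,3,2,1,1} = 0
G(14) = mex{3,3,2,2,1} = 0
G(15) = mex{0,3,2,2,2} = 1
G(16) = mex{0,0,3,2,2} = 1
G(17) = mex{0,0,3,3,2} = 1
G(18) = mex{1,0,3,3,3} = 2
G(19) = mex{1,1,0,3,3} = 2
G(20) = mex{1,1,0,0,3} = 2
Heap A: G(20) = 2.
Heap B: G(20) = 2.
Heap C: G(19) = 2.
Combined Grundy value = 2 ⊕ 2 ⊕ 2 = 2.
A winning move leaves total XOR = 0, i.e. changes one component's Grundy value g to g ⊕ X where X is the current total.
Heap A: need g' = 2⊕2 = 0. Options: 20−3→G=1, 20−4→G=1, 20−7→G=0, 20−8→G=0, 20−9→G=3. Hits: 2.
Heap B: need g' = 2⊕2 = 0. Options: 20−3→G=1, 20−4→G=1, 20−7→G=0, 20−8→G=0, 20−9→G=3. Hits: 2.
Heap C: need g' = 2⊕2 = 0. Options: 19−3→G=1, 19−4→G=1, 19−7→G=0, 19−8→G=3, 19−9→G=3. Hits: 1.

5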